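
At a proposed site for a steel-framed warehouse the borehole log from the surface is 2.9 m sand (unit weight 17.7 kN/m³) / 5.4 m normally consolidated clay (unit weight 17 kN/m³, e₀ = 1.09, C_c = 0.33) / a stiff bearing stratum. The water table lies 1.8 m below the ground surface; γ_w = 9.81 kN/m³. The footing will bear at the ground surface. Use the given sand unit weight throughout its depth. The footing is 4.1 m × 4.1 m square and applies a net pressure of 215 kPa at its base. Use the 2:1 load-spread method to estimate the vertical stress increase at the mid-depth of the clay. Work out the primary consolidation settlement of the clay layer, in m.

Mid-depth of clay below the ground surface: z = 2.9 + 5.4/2 = 5.6 m.
Total vertical stress at mid-clay: σ_v = 17.7×2.9 + 17×2.7 = 97.23 kPa.
Pore pressure: u = 9.81×(5.6 − 1.8) = 37.278 kPa.
Initial effective stress: σ'_0 = σ_v − u = 97.23 − 37.278 = 59.952 kPa.
Stress increase at mid-clay by the 2:1 spreading method:
Δσ = qBL/((B+z)(L+z)) = 215×4.1×4.1/((4.1+5.6)(4.1+5.6)) = 38.412 kPa
Final effective stress: σ'_f = σ'_0 + Δσ = 59.952 + 38.412 = 98.364 kPa.
Normally consolidated clay, so the full stress increment lies on the virgin compression line:
S_c = C_c·H/(1+e₀)·log₁₀(σ'_f/σ'_0) = 0.33×5.4/(1+1.09)×log₁₀(98.364/59.952)
    = 0.85263 × 0.21503 = 0.1833 m

S_c ≈ 0.183 m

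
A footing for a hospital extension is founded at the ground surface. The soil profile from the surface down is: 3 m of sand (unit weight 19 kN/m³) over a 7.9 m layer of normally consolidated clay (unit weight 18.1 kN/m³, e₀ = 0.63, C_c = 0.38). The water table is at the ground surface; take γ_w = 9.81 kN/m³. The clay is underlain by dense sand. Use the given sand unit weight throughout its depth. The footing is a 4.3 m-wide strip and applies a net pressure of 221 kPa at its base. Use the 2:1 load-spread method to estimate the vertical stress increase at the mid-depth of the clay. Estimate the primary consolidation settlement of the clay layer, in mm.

Mid-depth of clay below the ground surface: z = 3 + 7.9/2 = 6.95 m.
Total vertical stress at mid-clay: σ_v = 19×3 + 18.1×3.95 = 128.5 kPa.
Pore pressure: u = 9.81×(6.95 − 0) = 68.18 kPa.
Initial effective stress: σ'_0 = σ_v − u = 128.5 − 68.18 = 60.32 kPa.
Stress increase at mid-clay by the 2:1 spreading method:
Δσ = qB/(B+z) = 221×4.3/(4.3+6.95) = 84.471 kPa
Final effective stress: σ'_f = σ'_0 + Δσ = 60.32 + 84.471 = 144.79 kPa.
Normally consolidated clay, so the full stress increment lies on the virgin compression line:
S_c = C_c·H/(1+e₀)·log₁₀(σ'_f/σ'_0) = 0.38×7.9/(1+0.63)×log₁₀(144.79/60.32)
    = 1.8417 × 0.38028 = 0.7004 m

S_c ≈ 700 mm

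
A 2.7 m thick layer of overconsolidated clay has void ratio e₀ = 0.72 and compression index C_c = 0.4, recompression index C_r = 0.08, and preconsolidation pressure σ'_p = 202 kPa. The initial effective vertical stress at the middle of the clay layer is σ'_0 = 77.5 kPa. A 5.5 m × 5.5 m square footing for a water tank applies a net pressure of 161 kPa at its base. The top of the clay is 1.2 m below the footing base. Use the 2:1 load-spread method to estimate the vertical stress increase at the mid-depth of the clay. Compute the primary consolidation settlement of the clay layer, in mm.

Mid-depth of clay below the footing base: z = 1.2 + 2.7/2 = 2.55 m.
Stress increase at mid-clay by the 2:1 spreading method:
Δσ = qBL/((B+z)(L+z)) = 161×5.5×5.5/((5.5+2.55)(5.5+2.55)) = 75.155 kPa
Final effective stress: σ'_f = 77.5 + 75.155 = 152.66 kPa.
σ'_f = 152.66 ≤ σ'_p = 202 kPa, so the clay remains overconsolidated and only the recompression index applies:
S_c = C_r·H/(1+e₀)·log₁₀(σ'_f/σ'_0) = 0.08×2.7/1.72×log₁₀(152.66/77.5)
    = 0.12558 × 0.29442 = 0.03697 m

S_c ≈ 37 mm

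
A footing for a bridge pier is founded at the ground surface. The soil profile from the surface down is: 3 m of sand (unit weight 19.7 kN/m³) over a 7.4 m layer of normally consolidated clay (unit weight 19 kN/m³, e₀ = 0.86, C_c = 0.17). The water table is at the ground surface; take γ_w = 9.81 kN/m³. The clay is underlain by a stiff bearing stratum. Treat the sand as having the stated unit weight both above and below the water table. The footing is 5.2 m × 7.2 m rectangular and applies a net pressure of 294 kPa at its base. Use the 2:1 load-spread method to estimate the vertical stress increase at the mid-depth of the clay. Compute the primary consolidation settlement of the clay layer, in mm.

Mid-depth of clay below the ground surface: z = 3 + 7.4/2 = 6.7 m.
Total vertical stress at mid-clay: σ_v = 19.7×3 + 19×3.7 = 129.4 kPa.
Pore pressure: u = 9.81×(6.7 − 0) = 65.727 kPa.
Initial effective stress: σ'_0 = σ_v − u = 129.4 − 65.727 = 63.673 kPa.
Stress increase at mid-clay by the 2:1 spreading method:
Δσ = qBL/((B+z)(L+z)) = 294×5.2×7.2/((5.2+6.7)(7.2+6.7)) = 66.546 kPa
Final effective stress: σ'_f = σ'_0 + Δσ = 63.673 + 66.546 = 130.22 kPa.
Normally consolidated clay, so the full stress increment lies on the virgin compression line:
S_c = C_c·H/(1+e₀)·log₁₀(σ'_f/σ'_0) = 0.17×7.4/(1+0.86)×log₁₀(130.22/63.673)
    = 0.67634 × 0.31072 = 0.2102 m

S_c ≈ 210 mm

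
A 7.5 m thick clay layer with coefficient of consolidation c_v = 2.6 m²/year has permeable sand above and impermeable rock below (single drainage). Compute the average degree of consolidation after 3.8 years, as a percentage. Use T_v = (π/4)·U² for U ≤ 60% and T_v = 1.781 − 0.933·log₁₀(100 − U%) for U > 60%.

U ≈ 47.3 %

Drainage path length: H_d = H = 7.5 m (single drainage).
T_v = c_v·t/H_d² = 2.6×3.8/7.5² = 0.17564.
T_v = 0.17564 corresponds to the U ≤ 60% branch:
U = √(4T_v/π) = 0.4729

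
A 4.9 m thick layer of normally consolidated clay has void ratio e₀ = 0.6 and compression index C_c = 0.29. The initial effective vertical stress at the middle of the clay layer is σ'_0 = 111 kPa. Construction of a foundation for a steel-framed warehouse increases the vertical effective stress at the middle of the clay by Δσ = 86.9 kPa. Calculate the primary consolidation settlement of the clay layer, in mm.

S_c ≈ 223 mm

Final effective stress: σ'_f = σ'_0 + Δσ = 111 + 86.9 = 197.9 kPa.
Normally consolidated clay, so the full stress increment lies on the virgin compression line:
S_c = C_c·H/(1+e₀)·log₁₀(σ'_f/σ'_0) = 0.29×4.9/(1+0.6)×log₁₀(197.9/111)
    = 0.88812 × 0.25112 = 0.223 m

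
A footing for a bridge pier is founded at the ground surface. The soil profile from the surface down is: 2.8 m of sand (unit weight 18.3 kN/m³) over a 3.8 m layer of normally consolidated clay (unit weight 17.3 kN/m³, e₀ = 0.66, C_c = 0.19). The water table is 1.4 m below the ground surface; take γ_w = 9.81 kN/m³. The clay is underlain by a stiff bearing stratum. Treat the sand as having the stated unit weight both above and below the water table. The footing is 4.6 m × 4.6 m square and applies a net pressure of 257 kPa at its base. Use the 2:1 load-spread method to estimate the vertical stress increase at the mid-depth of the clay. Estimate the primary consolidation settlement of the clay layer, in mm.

Mid-depth of clay below the ground surface: z = 2.8 + 3.8/2 = 4.7 m.
Total vertical stress at mid-clay: σ_v = 18.3×2.8 + 17.3×1.9 = 84.11 kPa.
Pore pressure: u = 9.81×(4.7 − 1.4) = 32.373 kPa.
Initial effective stress: σ'_0 = σ_v − u = 84.11 − 32.373 = 51.737 kPa.
Stress increase at mid-clay by the 2:1 spreading method:
Δσ = qBL/((B+z)(L+z)) = 257×4.6×4.6/((4.6+4.7)(4.6+4.7)) = 62.876 kPa
Final effective stress: σ'_f = σ'_0 + Δσ = 51.737 + 62.876 = 114.61 kPa.
Normally consolidated clay, so the full stress increment lies on the virgin compression line:
S_c = C_c·H/(1+e₀)·log₁₀(σ'_f/σ'_0) = 0.19×3.8/(1+0.66)×log₁₀(114.61/51.737)
    = 0.43494 × 0.34542 = 0.1502 m

S_c ≈ 150 mm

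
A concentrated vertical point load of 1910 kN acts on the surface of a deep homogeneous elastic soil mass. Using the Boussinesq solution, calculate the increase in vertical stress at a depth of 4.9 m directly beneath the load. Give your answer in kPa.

Δσ_z ≈ 38 kPa

Boussinesq vertical stress below a point load on an elastic half-space:
Δσ_z = 3P/(2πz²) · [1 + (r/z)²]^(−5/2)
r/z = 0/4.9 = 0; [1+(r/z)²]^(−5/2) = 1.
Δσ_z = 3×1910/(2π×4.9²) × 1 = 37.982 × 1 = 37.98 kPa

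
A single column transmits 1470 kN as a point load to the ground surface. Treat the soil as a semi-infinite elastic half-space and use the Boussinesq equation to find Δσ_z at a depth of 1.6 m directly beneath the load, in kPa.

Boussinesq vertical stress below a point load on an elastic half-space:
Δσ_z = 3P/(2πz²) · [1 + (r/z)²]^(−5/2)
r/z = 0/1.6 = 0; [1+(r/z)²]^(−5/2) = 1.
Δσ_z = 3×1470/(2π×1.6²) × 1 = 274.17 × 1 = 274.2 kPa

Δσ_z ≈ 274 kPa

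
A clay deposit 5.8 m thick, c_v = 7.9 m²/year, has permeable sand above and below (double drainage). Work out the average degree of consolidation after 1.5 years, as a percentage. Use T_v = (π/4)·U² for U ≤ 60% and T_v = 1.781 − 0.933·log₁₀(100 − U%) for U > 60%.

Drainage path length: H_d = H/2 = 2.9 m (double drainage).
T_v = c_v·t/H_d² = 7.9×1.5/2.9² = 1.409.
T_v = 1.409 corresponds to the U > 60% branch:
U = 1 − 10^((1.781 − T_v)/0.933)/100 = 0.975

U ≈ 97.5 %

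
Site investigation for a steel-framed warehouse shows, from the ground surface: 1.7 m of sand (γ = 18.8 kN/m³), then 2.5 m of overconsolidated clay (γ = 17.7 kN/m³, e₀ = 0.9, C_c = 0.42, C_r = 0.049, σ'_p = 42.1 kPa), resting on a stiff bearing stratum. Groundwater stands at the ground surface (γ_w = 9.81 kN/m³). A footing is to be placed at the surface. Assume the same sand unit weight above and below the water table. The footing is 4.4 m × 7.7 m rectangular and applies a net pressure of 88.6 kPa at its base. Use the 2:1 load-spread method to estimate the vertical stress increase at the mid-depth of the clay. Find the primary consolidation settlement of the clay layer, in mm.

Mid-depth of clay below the ground surface: z = 1.7 + 2.5/2 = 2.95 m.
Total vertical stress at mid-clay: σ_v = 18.8×1.7 + 17.7×1.25 = 54.085 kPa.
Pore pressure: u = 9.81×(2.95 − 0) = 28.94 kPa.
Initial effective stress: σ'_0 = σ_v − u = 54.085 − 28.94 = 25.145 kPa.
Stress increase at mid-clay by the 2:1 spreading method:
Δσ = qBL/((B+z)(L+z)) = 88.6×4.4×7.7/((4.4+2.95)(7.7+2.95)) = 38.348 kPa
Final effective stress: σ'_f = 25.145 + 38.348 = 63.493 kPa.
σ'_f = 63.493 > σ'_p = 42.1 kPa, so the stress path crosses the preconsolidation pressure — recompression up to σ'_p, then virgin compression beyond:
S_c = H/(1+e₀)·[C_r·log₁₀(σ'_p/σ'_0) + C_c·log₁₀(σ'_f/σ'_p)]
    = 2.5/1.9 × [0.049×log₁₀(42.1/25.145) + 0.42×log₁₀(63.493/42.1)]
    = 1.3158 × [0.010968 + 0.074946] = 0.113 m

S_c ≈ 113 mm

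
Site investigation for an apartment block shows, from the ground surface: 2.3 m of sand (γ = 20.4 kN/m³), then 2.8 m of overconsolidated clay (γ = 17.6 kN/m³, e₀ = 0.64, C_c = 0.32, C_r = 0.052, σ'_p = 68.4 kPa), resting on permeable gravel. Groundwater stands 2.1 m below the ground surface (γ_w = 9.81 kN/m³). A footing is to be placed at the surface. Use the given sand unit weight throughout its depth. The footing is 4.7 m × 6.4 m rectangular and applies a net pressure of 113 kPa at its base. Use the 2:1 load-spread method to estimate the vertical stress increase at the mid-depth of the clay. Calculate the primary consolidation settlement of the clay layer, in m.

Mid-depth of clay below the ground surface: z = 2.3 + 2.8/2 = 3.7 m.
Total vertical stress at mid-clay: σ_v = 20.4×2.3 + 17.6×1.4 = 71.56 kPa.
Pore pressure: u = 9.81×(3.7 − 2.1) = 15.696 kPa.
Initial effective stress: σ'_0 = σ_v − u = 71.56 − 15.696 = 55.864 kPa.
Stress increase at mid-clay by the 2:1 spreading method:
Δσ = qBL/((B+z)(L+z)) = 113×4.7×6.4/((4.7+3.7)(6.4+3.7)) = 40.064 kPa
Final effective stress: σ'_f = 55.864 + 40.064 = 95.928 kPa.
σ'_f = 95.928 > σ'_p = 68.4 kPa, so the stress path crosses the preconsolidation pressure — recompression up to σ'_p, then virgin compression beyond:
S_c = H/(1+e₀)·[C_r·log₁₀(σ'_p/σ'_0) + C_c·log₁₀(σ'_f/σ'_p)]
    = 2.8/1.64 × [0.052×log₁₀(68.4/55.864) + 0.32×log₁₀(95.928/68.4)]
    = 1.7073 × [0.0045721 + 0.047005] = 0.08806 m

S_c ≈ 0.0881 m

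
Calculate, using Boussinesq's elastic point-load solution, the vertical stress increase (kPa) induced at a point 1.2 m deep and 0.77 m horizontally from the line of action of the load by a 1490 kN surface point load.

Δσ_z ≈ 209 kPa

Boussinesq vertical stress below a point load on an elastic half-space:
Δσ_z = 3P/(2πz²) · [1 + (r/z)²]^(−5/2)
r/z = 0.77/1.2 = 0.64167; [1+(r/z)²]^(−5/2) = 0.4223.
Δσ_z = 3×1490/(2π×1.2²) × 0.4223 = 494.04 × 0.4223 = 208.6 kPa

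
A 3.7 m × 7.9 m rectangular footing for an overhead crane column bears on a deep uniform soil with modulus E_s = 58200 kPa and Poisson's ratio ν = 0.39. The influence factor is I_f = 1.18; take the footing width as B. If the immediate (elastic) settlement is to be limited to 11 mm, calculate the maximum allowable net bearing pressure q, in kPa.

S_e = q·B·(1−ν²)/E_s · I_f  ⇒  q = S_e·E_s / (B·(1−ν²)·I_f).
q = 0.011 × 58200 / (3.7 × 0.8479 × 1.18) = 172.9 kPa

q ≈ 173 kPa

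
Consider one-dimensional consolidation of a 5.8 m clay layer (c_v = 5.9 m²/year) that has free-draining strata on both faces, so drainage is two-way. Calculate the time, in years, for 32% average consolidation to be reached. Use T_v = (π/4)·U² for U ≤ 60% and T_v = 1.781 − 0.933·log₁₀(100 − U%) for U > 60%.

Drainage path length: H_d = H/2 = 2.9 m (double drainage).
U ≤ 60%: T_v = (π/4)·U² = (π/4)×0.32² = 0.080425.
t = T_v·H_d²/c_v = 0.080425×2.9²/5.9 = 0.1146 years.

t ≈ 0.115 years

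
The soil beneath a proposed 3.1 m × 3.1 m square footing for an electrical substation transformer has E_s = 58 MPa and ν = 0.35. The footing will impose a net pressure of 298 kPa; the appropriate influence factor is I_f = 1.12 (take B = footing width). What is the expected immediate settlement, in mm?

Immediate (elastic) settlement: S_e = q·B·(1−ν²)/E_s · I_f.
E_s = 58 MPa = 58000 kPa.
S_e = 298 × 3.1 × (1 − 0.35²) / 58000 × 1.12
    = 298 × 3.1 × 0.8775 / 58000 × 1.12
    = 0.01565 m = 15.65 mm

S_e ≈ 15.7 mm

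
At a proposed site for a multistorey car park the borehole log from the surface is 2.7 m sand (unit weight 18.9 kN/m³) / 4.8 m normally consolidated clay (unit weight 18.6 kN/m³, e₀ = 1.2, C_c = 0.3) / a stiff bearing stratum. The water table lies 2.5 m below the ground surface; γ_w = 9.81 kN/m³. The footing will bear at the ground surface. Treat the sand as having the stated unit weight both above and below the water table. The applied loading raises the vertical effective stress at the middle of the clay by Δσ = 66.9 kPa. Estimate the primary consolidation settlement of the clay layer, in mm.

Mid-depth of clay below the ground surface: z = 2.7 + 4.8/2 = 5.1 m.
Total vertical stress at mid-clay: σ_v = 18.9×2.7 + 18.6×2.4 = 95.67 kPa.
Pore pressure: u = 9.81×(5.1 − 2.5) = 25.506 kPa.
Initial effective stress: σ'_0 = σ_v − u = 95.67 − 25.506 = 70.164 kPa.
Final effective stress: σ'_f = σ'_0 + Δσ = 70.164 + 66.9 = 137.06 kPa.
Normally consolidated clay, so the full stress increment lies on the virgin compression line:
S_c = C_c·H/(1+e₀)·log₁₀(σ'_f/σ'_0) = 0.3×4.8/(1+1.2)×log₁₀(137.06/70.164)
    = 0.65455 × 0.2908 = 0.1903 m

S_c ≈ 190 mm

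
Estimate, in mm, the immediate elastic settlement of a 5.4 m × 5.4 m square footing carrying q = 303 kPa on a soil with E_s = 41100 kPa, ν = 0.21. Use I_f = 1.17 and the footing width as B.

Immediate (elastic) settlement: S_e = q·B·(1−ν²)/E_s · I_f.
S_e = 303 × 5.4 × (1 − 0.21²) / 41100 × 1.17
    = 303 × 5.4 × 0.9559 / 41100 × 1.17
    = 0.04452 m = 44.52 mm

S_e ≈ 44.5 mm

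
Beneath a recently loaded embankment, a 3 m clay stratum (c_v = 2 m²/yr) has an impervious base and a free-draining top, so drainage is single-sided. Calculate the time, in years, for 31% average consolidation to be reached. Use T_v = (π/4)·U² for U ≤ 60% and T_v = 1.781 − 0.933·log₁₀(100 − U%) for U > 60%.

t ≈ 0.34 years

Drainage path length: H_d = H = 3 m (single drainage).
U ≤ 60%: T_v = (π/4)·U² = (π/4)×0.31² = 0.075477.
t = T_v·H_d²/c_v = 0.075477×3²/2 = 0.3396 years.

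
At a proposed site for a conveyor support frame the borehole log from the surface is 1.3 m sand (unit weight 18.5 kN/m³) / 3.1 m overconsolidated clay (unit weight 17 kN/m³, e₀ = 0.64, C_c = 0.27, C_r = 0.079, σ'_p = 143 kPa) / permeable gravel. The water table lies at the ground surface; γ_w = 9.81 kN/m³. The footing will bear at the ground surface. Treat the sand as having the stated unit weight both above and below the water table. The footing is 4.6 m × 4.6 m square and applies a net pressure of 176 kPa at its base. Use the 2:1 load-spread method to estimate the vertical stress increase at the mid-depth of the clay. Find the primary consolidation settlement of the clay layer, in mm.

Mid-depth of clay below the ground surface: z = 1.3 + 3.1/2 = 2.85 m.
Total vertical stress at mid-clay: σ_v = 18.5×1.3 + 17×1.55 = 50.4 kPa.
Pore pressure: u = 9.81×(2.85 − 0) = 27.959 kPa.
Initial effective stress: σ'_0 = σ_v − u = 50.4 − 27.959 = 22.441 kPa.
Stress increase at mid-clay by the 2:1 spreading method:
Δσ = qBL/((B+z)(L+z)) = 176×4.6×4.6/((4.6+2.85)(4.6+2.85)) = 67.099 kPa
Final effective stress: σ'_f = 22.441 + 67.099 = 89.54 kPa.
σ'_f = 89.54 ≤ σ'_p = 143 kPa, so the clay remains overconsolidated and only the recompression index applies:
S_c = C_r·H/(1+e₀)·log₁₀(σ'_f/σ'_0) = 0.079×3.1/1.64×log₁₀(89.54/22.441)
    = 0.14933 × 0.60097 = 0.08974 m

S_c ≈ 89.7 mm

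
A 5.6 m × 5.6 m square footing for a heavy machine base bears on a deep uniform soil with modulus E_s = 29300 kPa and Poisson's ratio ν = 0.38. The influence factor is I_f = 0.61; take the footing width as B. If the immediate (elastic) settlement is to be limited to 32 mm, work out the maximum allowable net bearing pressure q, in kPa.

S_e = q·B·(1−ν²)/E_s · I_f  ⇒  q = S_e·E_s / (B·(1−ν²)·I_f).
q = 0.032 × 29300 / (5.6 × 0.8556 × 0.61) = 320.8 kPa

q ≈ 321 kPa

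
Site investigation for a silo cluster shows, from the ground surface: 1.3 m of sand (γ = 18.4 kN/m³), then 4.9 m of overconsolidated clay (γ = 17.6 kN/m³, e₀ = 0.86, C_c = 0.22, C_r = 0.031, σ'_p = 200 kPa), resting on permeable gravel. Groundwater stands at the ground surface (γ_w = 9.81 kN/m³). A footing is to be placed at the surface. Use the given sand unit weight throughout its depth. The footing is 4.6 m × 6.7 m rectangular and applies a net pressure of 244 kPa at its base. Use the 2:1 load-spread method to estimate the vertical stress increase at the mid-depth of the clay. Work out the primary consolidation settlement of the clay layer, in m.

Mid-depth of clay below the ground surface: z = 1.3 + 4.9/2 = 3.75 m.
Total vertical stress at mid-clay: σ_v = 18.4×1.3 + 17.6×2.45 = 67.04 kPa.
Pore pressure: u = 9.81×(3.75 − 0) = 36.788 kPa.
Initial effective stress: σ'_0 = σ_v − u = 67.04 − 36.788 = 30.252 kPa.
Stress increase at mid-clay by the 2:1 spreading method:
Δσ = qBL/((B+z)(L+z)) = 244×4.6×6.7/((4.6+3.75)(6.7+3.75)) = 86.183 kPa
Final effective stress: σ'_f = 30.252 + 86.183 = 116.44 kPa.
σ'_f = 116.44 ≤ σ'_p = 200 kPa, so the clay remains overconsolidated and only the recompression index applies:
S_c = C_r·H/(1+e₀)·log₁₀(σ'_f/σ'_0) = 0.031×4.9/1.86×log₁₀(116.44/30.252)
    = 0.081666 × 0.58535 = 0.0478 m

S_c ≈ 0.0478 m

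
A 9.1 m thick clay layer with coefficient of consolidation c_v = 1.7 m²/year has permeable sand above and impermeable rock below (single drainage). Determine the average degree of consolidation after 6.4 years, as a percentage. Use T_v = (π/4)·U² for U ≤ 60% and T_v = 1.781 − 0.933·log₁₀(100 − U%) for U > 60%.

Drainage path length: H_d = H = 9.1 m (single drainage).
T_v = c_v·t/H_d² = 1.7×6.4/9.1² = 0.13139.
T_v = 0.13139 corresponds to the U ≤ 60% branch:
U = √(4T_v/π) = 0.409

U ≈ 40.9 %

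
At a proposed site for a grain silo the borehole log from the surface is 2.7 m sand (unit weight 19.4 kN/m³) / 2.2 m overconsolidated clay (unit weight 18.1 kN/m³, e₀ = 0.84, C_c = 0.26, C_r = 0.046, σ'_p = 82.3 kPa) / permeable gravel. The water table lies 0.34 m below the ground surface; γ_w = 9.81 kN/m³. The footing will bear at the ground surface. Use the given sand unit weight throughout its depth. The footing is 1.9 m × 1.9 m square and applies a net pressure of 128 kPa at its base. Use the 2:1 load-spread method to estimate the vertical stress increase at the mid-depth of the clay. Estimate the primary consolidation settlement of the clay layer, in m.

Mid-depth of clay below the ground surface: z = 2.7 + 2.2/2 = 3.8 m.
Total vertical stress at mid-clay: σ_v = 19.4×2.7 + 18.1×1.1 = 72.29 kPa.
Pore pressure: u = 9.81×(3.8 − 0.34) = 33.943 kPa.
Initial effective stress: σ'_0 = σ_v − u = 72.29 − 33.943 = 38.347 kPa.
Stress increase at mid-clay by the 2:1 spreading method:
Δσ = qBL/((B+z)(L+z)) = 128×1.9×1.9/((1.9+3.8)(1.9+3.8)) = 14.222 kPa
Final effective stress: σ'_f = 38.347 + 14.222 = 52.569 kPa.
σ'_f = 52.569 ≤ σ'_p = 82.3 kPa, so the clay remains overconsolidated and only the recompression index applies:
S_c = C_r·H/(1+e₀)·log₁₀(σ'_f/σ'_0) = 0.046×2.2/1.84×log₁₀(52.569/38.347)
    = 0.055002 × 0.137 = 0.007535 m

S_c ≈ 0.00754 m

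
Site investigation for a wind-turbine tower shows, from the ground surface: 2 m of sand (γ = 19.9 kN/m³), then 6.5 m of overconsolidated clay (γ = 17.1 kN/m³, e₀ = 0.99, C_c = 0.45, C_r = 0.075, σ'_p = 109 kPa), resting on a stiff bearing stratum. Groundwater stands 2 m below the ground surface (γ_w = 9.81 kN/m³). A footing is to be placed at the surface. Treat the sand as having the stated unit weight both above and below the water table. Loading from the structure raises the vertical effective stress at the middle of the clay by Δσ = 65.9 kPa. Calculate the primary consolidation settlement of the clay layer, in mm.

Mid-depth of clay below the ground surface: z = 2 + 6.5/2 = 5.25 m.
Total vertical stress at mid-clay: σ_v = 19.9×2 + 17.1×3.25 = 95.375 kPa.
Pore pressure: u = 9.81×(5.25 − 2) = 31.883 kPa.
Initial effective stress: σ'_0 = σ_v − u = 95.375 − 31.883 = 63.492 kPa.
Final effective stress: σ'_f = 63.492 + 65.9 = 129.39 kPa.
σ'_f = 129.39 > σ'_p = 109 kPa, so the stress path crosses the preconsolidation pressure — recompression up to σ'_p, then virgin compression beyond:
S_c = H/(1+e₀)·[C_r·log₁₀(σ'_p/σ'_0) + C_c·log₁₀(σ'_f/σ'_p)]
    = 6.5/1.99 × [0.075×log₁₀(109/63.492) + 0.45×log₁₀(129.39/109)]
    = 3.2663 × [0.017603 + 0.033513] = 0.167 m

S_c ≈ 167 mm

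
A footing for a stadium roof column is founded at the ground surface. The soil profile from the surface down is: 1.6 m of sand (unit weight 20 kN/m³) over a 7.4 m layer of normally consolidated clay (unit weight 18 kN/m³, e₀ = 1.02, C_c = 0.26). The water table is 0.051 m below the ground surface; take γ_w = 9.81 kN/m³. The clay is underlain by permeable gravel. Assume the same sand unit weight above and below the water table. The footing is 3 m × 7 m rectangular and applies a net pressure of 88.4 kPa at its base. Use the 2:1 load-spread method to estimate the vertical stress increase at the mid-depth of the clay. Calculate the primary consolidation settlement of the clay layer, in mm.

Mid-depth of clay below the ground surface: z = 1.6 + 7.4/2 = 5.3 m.
Total vertical stress at mid-clay: σ_v = 20×1.6 + 18×3.7 = 98.6 kPa.
Pore pressure: u = 9.81×(5.3 − 0.051) = 51.493 kPa.
Initial effective stress: σ'_0 = σ_v − u = 98.6 − 51.493 = 47.107 kPa.
Stress increase at mid-clay by the 2:1 spreading method:
Δσ = qBL/((B+z)(L+z)) = 88.4×3×7/((3+5.3)(7+5.3)) = 18.184 kPa
Final effective stress: σ'_f = σ'_0 + Δσ = 47.107 + 18.184 = 65.291 kPa.
Normally consolidated clay, so the full stress increment lies on the virgin compression line:
S_c = C_c·H/(1+e₀)·log₁₀(σ'_f/σ'_0) = 0.26×7.4/(1+1.02)×log₁₀(65.291/47.107)
    = 0.95248 × 0.14177 = 0.135 m

S_c ≈ 135 mm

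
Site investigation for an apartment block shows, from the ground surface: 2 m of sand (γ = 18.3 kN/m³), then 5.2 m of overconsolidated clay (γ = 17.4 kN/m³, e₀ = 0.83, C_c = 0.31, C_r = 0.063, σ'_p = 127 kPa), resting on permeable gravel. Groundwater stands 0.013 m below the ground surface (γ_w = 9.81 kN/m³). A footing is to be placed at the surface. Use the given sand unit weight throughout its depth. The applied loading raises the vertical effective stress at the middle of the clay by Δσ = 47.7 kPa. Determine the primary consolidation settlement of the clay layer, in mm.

S_c ≈ 64.6 mm

Mid-depth of clay below the ground surface: z = 2 + 5.2/2 = 4.6 m.
Total vertical stress at mid-clay: σ_v = 18.3×2 + 17.4×2.6 = 81.84 kPa.
Pore pressure: u = 9.81×(4.6 − 0.013) = 44.998 kPa.
Initial effective stress: σ'_0 = σ_v − u = 81.84 − 44.998 = 36.842 kPa.
Final effective stress: σ'_f = 36.842 + 47.7 = 84.542 kPa.
σ'_f = 84.542 ≤ σ'_p = 127 kPa, so the clay remains overconsolidated and only the recompression index applies:
S_c = C_r·H/(1+e₀)·log₁₀(σ'_f/σ'_0) = 0.063×5.2/1.83×log₁₀(84.542/36.842)
    = 0.17901 × 0.36073 = 0.06458 m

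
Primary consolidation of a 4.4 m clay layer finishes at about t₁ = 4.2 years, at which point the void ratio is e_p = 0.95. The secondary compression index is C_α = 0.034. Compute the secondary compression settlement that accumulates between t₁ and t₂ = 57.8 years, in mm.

S_s ≈ 87.4 mm

Secondary compression: S_s = C_α·H/(1+e_p)·log₁₀(t₂/t₁)
S_s = 0.034×4.4/(1+0.95)×log₁₀(57.8/4.2)
    = 0.07672 × 1.139 = 0.08736 m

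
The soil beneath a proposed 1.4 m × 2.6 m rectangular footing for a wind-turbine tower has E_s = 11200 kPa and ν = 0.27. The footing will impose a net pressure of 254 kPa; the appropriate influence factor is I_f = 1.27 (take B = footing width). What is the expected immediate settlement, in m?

S_e ≈ 0.0374 m

Immediate (elastic) settlement: S_e = q·B·(1−ν²)/E_s · I_f.
S_e = 254 × 1.4 × (1 − 0.27²) / 11200 × 1.27
    = 254 × 1.4 × 0.9271 / 11200 × 1.27
    = 0.03738 m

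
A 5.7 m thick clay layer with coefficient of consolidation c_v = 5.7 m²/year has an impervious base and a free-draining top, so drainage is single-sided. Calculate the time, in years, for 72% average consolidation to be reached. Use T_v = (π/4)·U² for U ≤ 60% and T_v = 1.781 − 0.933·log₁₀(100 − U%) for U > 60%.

Drainage path length: H_d = H = 5.7 m (single drainage).
U > 60%: T_v = 1.781 − 0.933·log₁₀(100 − 72) = 0.4308.
t = T_v·H_d²/c_v = 0.4308×5.7²/5.7 = 2.456 years.

t ≈ 2.46 years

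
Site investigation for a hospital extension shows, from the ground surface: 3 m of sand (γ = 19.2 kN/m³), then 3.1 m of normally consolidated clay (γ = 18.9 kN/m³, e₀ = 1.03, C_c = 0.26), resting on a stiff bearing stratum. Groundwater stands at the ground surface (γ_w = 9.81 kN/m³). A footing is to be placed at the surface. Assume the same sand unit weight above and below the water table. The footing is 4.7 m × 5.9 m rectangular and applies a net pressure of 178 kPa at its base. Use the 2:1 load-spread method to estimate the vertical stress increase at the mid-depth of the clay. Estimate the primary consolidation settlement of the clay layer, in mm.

S_c ≈ 137 mm

Mid-depth of clay below the ground surface: z = 3 + 3.1/2 = 4.55 m.
Total vertical stress at mid-clay: σ_v = 19.2×3 + 18.9×1.55 = 86.895 kPa.
Pore pressure: u = 9.81×(4.55 − 0) = 44.636 kPa.
Initial effective stress: σ'_0 = σ_v − u = 86.895 − 44.636 = 42.259 kPa.
Stress increase at mid-clay by the 2:1 spreading method:
Δσ = qBL/((B+z)(L+z)) = 178×4.7×5.9/((4.7+4.55)(5.9+4.55)) = 51.064 kPa
Final effective stress: σ'_f = σ'_0 + Δσ = 42.259 + 51.064 = 93.323 kPa.
Normally consolidated clay, so the full stress increment lies on the virgin compression line:
S_c = C_c·H/(1+e₀)·log₁₀(σ'_f/σ'_0) = 0.26×3.1/(1+1.03)×log₁₀(93.323/42.259)
    = 0.39704 × 0.34407 = 0.1366 m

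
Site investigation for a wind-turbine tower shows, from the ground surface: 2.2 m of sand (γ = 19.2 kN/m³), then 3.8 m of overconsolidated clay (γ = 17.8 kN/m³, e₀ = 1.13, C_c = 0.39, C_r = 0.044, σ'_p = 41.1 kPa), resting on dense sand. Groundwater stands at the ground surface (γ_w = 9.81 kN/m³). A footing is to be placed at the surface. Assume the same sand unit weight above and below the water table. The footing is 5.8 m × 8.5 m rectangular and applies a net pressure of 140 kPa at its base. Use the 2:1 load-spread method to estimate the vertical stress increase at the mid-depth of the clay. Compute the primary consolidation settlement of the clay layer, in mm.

Mid-depth of clay below the ground surface: z = 2.2 + 3.8/2 = 4.1 m.
Total vertical stress at mid-clay: σ_v = 19.2×2.2 + 17.8×1.9 = 76.06 kPa.
Pore pressure: u = 9.81×(4.1 − 0) = 40.221 kPa.
Initial effective stress: σ'_0 = σ_v − u = 76.06 − 40.221 = 35.839 kPa.
Stress increase at mid-clay by the 2:1 spreading method:
Δσ = qBL/((B+z)(L+z)) = 140×5.8×8.5/((5.8+4.1)(8.5+4.1)) = 55.331 kPa
Final effective stress: σ'_f = 35.839 + 55.331 = 91.17 kPa.
σ'_f = 91.17 > σ'_p = 41.1 kPa, so the stress path crosses the preconsolidation pressure — recompression up to σ'_p, then virgin compression beyond:
S_c = H/(1+e₀)·[C_r·log₁₀(σ'_p/σ'_0) + C_c·log₁₀(σ'_f/σ'_p)]
    = 3.8/2.13 × [0.044×log₁₀(41.1/35.839) + 0.39×log₁₀(91.17/41.1)]
    = 1.784 × [0.0026174 + 0.13494] = 0.2454 m

S_c ≈ 245 mm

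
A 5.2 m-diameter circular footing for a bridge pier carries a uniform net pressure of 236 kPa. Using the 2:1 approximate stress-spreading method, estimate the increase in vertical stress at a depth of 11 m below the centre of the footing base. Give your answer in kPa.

Δσ_z ≈ 24.3 kPa

By the 2:1 method the load spreads at 1 horizontal : 2 vertical, so at depth z the loaded area has grown by z in each plan dimension:
Δσ ≈ qD²/(D+z)² = 236×5.2²/(5.2+11)² = 24.316 kPa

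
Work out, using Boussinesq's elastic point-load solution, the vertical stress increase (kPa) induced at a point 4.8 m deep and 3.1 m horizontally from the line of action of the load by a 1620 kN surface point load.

Δσ_z ≈ 14 kPa

Boussinesq vertical stress below a point load on an elastic half-space:
Δσ_z = 3P/(2πz²) · [1 + (r/z)²]^(−5/2)
r/z = 3.1/4.8 = 0.64583; [1+(r/z)²]^(−5/2) = 0.41831.
Δσ_z = 3×1620/(2π×4.8²) × 0.41831 = 33.572 × 0.41831 = 14.04 kPa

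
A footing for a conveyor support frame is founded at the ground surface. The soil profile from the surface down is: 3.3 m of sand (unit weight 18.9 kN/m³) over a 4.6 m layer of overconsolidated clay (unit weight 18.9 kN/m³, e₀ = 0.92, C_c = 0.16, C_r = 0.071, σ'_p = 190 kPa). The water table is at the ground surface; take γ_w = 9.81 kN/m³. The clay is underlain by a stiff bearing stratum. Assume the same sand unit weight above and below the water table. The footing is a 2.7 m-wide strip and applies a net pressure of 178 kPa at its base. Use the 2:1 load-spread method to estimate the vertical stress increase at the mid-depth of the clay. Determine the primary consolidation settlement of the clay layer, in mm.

S_c ≈ 56.1 mm

Mid-depth of clay below the ground surface: z = 3.3 + 4.6/2 = 5.6 m.
Total vertical stress at mid-clay: σ_v = 18.9×3.3 + 18.9×2.3 = 105.84 kPa.
Pore pressure: u = 9.81×(5.6 − 0) = 54.936 kPa.
Initial effective stress: σ'_0 = σ_v − u = 105.84 − 54.936 = 50.904 kPa.
Stress increase at mid-clay by the 2:1 spreading method:
Δσ = qB/(B+z) = 178×2.7/(2.7+5.6) = 57.904 kPa
Final effective stress: σ'_f = 50.904 + 57.904 = 108.81 kPa.
σ'_f = 108.81 ≤ σ'_p = 190 kPa, so the clay remains overconsolidated and only the recompression index applies:
S_c = C_r·H/(1+e₀)·log₁₀(σ'_f/σ'_0) = 0.071×4.6/1.92×log₁₀(108.81/50.904)
    = 0.1701 × 0.32992 = 0.05612 m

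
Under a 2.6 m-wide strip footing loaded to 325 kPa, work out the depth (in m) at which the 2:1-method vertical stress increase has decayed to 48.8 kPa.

2:1 spreading — at depth z the loaded area has grown by z in each plan dimension:
qB/(B+z) = Δσ_z ⇒ z = qB/Δσ_z − B = 325×2.6/48.8 − 2.6 = 14.72 m

z ≈ 14.7 m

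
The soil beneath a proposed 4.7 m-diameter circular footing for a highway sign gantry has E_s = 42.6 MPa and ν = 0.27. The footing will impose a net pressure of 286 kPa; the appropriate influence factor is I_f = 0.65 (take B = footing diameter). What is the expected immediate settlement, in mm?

S_e ≈ 19 mm

Immediate (elastic) settlement: S_e = q·B·(1−ν²)/E_s · I_f.
E_s = 42.6 MPa = 42600 kPa.
S_e = 286 × 4.7 × (1 − 0.27²) / 42600 × 0.65
    = 286 × 4.7 × 0.9271 / 42600 × 0.65
    = 0.01901 m = 19.01 mm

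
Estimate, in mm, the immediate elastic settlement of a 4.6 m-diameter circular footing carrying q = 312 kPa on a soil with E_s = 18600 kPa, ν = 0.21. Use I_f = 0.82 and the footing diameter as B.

Immediate (elastic) settlement: S_e = q·B·(1−ν²)/E_s · I_f.
S_e = 312 × 4.6 × (1 − 0.21²) / 18600 × 0.82
    = 312 × 4.6 × 0.9559 / 18600 × 0.82
    = 0.06048 m = 60.48 mm

S_e ≈ 60.5 mm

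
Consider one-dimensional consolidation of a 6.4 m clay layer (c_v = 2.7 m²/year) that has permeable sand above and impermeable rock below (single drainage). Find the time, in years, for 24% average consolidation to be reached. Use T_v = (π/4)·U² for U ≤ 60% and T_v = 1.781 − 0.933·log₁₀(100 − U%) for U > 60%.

Drainage path length: H_d = H = 6.4 m (single drainage).
U ≤ 60%: T_v = (π/4)·U² = (π/4)×0.24² = 0.045239.
t = T_v·H_d²/c_v = 0.045239×6.4²/2.7 = 0.6863 years.

t ≈ 0.686 years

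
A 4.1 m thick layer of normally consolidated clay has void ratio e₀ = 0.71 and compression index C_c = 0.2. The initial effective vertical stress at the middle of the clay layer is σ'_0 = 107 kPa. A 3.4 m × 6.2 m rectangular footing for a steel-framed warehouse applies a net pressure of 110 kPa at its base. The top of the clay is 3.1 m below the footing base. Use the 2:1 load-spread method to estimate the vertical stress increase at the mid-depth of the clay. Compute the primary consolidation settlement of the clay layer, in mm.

S_c ≈ 42 mm

Mid-depth of clay below the footing base: z = 3.1 + 4.1/2 = 5.15 m.
Stress increase at mid-clay by the 2:1 spreading method:
Δσ = qBL/((B+z)(L+z)) = 110×3.4×6.2/((3.4+5.15)(6.2+5.15)) = 23.895 kPa
Final effective stress: σ'_f = σ'_0 + Δσ = 107 + 23.895 = 130.9 kPa.
Normally consolidated clay, so the full stress increment lies on the virgin compression line:
S_c = C_c·H/(1+e₀)·log₁₀(σ'_f/σ'_0) = 0.2×4.1/(1+0.71)×log₁₀(130.9/107)
    = 0.47953 × 0.087556 = 0.04199 m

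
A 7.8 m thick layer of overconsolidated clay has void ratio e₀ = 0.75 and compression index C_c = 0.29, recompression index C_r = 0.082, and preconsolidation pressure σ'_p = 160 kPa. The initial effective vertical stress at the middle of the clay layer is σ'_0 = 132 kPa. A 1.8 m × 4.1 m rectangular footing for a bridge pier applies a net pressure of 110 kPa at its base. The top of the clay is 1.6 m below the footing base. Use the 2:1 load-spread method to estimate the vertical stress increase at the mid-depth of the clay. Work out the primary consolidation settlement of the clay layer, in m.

S_c ≈ 0.0133 m

Mid-depth of clay below the footing base: z = 1.6 + 7.8/2 = 5.5 m.
Stress increase at mid-clay by the 2:1 spreading method:
Δσ = qBL/((B+z)(L+z)) = 110×1.8×4.1/((1.8+5.5)(4.1+5.5)) = 11.584 kPa
Final effective stress: σ'_f = 132 + 11.584 = 143.58 kPa.
σ'_f = 143.58 ≤ σ'_p = 160 kPa, so the clay remains overconsolidated and only the recompression index applies:
S_c = C_r·H/(1+e₀)·log₁₀(σ'_f/σ'_0) = 0.082×7.8/1.75×log₁₀(143.58/132)
    = 0.36548 × 0.03652 = 0.01335 m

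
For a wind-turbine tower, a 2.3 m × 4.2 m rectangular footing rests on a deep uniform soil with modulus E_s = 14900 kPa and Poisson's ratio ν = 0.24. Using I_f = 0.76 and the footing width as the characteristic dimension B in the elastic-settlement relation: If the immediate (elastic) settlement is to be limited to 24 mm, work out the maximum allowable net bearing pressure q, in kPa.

q ≈ 217 kPa

S_e = q·B·(1−ν²)/E_s · I_f  ⇒  q = S_e·E_s / (B·(1−ν²)·I_f).
q = 0.024 × 14900 / (2.3 × 0.9424 × 0.76) = 217.1 kPa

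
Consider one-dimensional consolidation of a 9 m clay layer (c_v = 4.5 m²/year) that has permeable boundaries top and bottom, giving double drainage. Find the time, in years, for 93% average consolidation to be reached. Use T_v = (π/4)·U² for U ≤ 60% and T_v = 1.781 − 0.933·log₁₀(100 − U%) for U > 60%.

Drainage path length: H_d = H/2 = 4.5 m (double drainage).
U > 60%: T_v = 1.781 − 0.933·log₁₀(100 − 93) = 0.99252.
t = T_v·H_d²/c_v = 0.99252×4.5²/4.5 = 4.466 years.

t ≈ 4.47 years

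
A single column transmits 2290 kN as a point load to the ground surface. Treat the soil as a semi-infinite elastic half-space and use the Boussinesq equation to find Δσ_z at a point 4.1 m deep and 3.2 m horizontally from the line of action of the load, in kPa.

Boussinesq vertical stress below a point load on an elastic half-space:
Δσ_z = 3P/(2πz²) · [1 + (r/z)²]^(−5/2)
r/z = 3.2/4.1 = 0.78049; [1+(r/z)²]^(−5/2) = 0.30444.
Δσ_z = 3×2290/(2π×4.1²) × 0.30444 = 65.044 × 0.30444 = 19.8 kPa

Δσ_z ≈ 19.8 kPa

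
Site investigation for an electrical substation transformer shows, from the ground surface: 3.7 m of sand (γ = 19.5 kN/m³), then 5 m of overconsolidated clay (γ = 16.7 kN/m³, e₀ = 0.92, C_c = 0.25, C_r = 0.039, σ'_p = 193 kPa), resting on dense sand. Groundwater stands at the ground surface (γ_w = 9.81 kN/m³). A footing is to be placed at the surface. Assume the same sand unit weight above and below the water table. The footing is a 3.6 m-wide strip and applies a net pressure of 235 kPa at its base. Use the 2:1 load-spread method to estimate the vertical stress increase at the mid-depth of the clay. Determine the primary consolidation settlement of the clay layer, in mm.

S_c ≈ 42.6 mm

Mid-depth of clay below the ground surface: z = 3.7 + 5/2 = 6.2 m.
Total vertical stress at mid-clay: σ_v = 19.5×3.7 + 16.7×2.5 = 113.9 kPa.
Pore pressure: u = 9.81×(6.2 − 0) = 60.822 kPa.
Initial effective stress: σ'_0 = σ_v − u = 113.9 − 60.822 = 53.078 kPa.
Stress increase at mid-clay by the 2:1 spreading method:
Δσ = qB/(B+z) = 235×3.6/(3.6+6.2) = 86.327 kPa
Final effective stress: σ'_f = 53.078 + 86.327 = 139.41 kPa.
σ'_f = 139.41 ≤ σ'_p = 193 kPa, so the clay remains overconsolidated and only the recompression index applies:
S_c = C_r·H/(1+e₀)·log₁₀(σ'_f/σ'_0) = 0.039×5/1.92×log₁₀(139.41/53.078)
    = 0.10156 × 0.41938 = 0.04259 m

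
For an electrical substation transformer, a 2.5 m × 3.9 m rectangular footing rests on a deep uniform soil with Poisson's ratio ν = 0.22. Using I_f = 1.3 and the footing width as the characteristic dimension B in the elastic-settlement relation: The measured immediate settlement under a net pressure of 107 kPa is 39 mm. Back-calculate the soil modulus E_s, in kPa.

S_e = q·B·(1−ν²)/E_s · I_f  ⇒  E_s = q·B·(1−ν²)·I_f / S_e.
E_s = 107 × 2.5 × 0.9516 × 1.3 / 0.039 = 8485 kPa

E_s ≈ 8490 kPa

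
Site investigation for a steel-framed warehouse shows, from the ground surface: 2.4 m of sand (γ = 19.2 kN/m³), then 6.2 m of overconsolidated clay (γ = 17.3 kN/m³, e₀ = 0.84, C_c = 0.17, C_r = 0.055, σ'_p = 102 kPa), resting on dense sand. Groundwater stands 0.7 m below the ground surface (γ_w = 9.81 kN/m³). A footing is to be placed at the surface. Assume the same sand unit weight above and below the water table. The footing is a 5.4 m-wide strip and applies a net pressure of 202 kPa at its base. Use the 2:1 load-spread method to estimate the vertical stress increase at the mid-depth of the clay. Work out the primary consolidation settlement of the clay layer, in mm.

Mid-depth of clay below the ground surface: z = 2.4 + 6.2/2 = 5.5 m.
Total vertical stress at mid-clay: σ_v = 19.2×2.4 + 17.3×3.1 = 99.71 kPa.
Pore pressure: u = 9.81×(5.5 − 0.7) = 47.088 kPa.
Initial effective stress: σ'_0 = σ_v − u = 99.71 − 47.088 = 52.622 kPa.
Stress increase at mid-clay by the 2:1 spreading method:
Δσ = qB/(B+z) = 202×5.4/(5.4+5.5) = 100.07 kPa
Final effective stress: σ'_f = 52.622 + 100.07 = 152.69 kPa.
σ'_f = 152.69 > σ'_p = 102 kPa, so the stress path crosses the preconsolidation pressure — recompression up to σ'_p, then virgin compression beyond:
S_c = H/(1+e₀)·[C_r·log₁₀(σ'_p/σ'_0) + C_c·log₁₀(σ'_f/σ'_p)]
    = 6.2/1.84 × [0.055×log₁₀(102/52.622) + 0.17×log₁₀(152.69/102)]
    = 3.3696 × [0.015809 + 0.029786] = 0.1536 m

S_c ≈ 154 mm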